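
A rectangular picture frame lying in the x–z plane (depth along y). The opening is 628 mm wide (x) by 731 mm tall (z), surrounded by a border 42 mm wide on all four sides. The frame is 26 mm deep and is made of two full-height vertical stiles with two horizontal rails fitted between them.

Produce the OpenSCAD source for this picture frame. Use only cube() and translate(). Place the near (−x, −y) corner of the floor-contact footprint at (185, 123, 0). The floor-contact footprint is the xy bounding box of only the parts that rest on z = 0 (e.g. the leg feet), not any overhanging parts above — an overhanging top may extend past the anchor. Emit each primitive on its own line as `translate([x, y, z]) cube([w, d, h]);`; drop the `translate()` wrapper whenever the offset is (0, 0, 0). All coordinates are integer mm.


translate([185, 123, 0]) cube([42, 26, 815]);
translate([855, 123, 0]) cube([42, 26, 815]);
translate([227, 123, 0]) cube([628, 26, 42]);
translate([227, 123, 773]) cube([628, 26, 42]);


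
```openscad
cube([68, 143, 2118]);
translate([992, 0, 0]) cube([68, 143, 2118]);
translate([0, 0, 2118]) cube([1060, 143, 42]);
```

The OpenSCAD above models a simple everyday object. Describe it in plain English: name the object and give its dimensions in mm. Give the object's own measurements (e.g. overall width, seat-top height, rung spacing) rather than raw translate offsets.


A door frame. The clear opening is 924 mm wide and 2118 mm high. Two 68 mm wide jambs, 143 mm deep, stand either side of the opening from the floor to the top of the opening. A 42 mm thick head sits across the top of both jambs, spanning the full outside width of the frame.


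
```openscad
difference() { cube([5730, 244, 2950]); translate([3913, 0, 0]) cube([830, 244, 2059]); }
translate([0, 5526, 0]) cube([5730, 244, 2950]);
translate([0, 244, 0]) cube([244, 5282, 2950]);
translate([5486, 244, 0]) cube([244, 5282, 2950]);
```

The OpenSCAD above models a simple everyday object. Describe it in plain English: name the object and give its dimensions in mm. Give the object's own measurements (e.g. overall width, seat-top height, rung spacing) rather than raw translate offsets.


A single room: four walls, each 2950 mm tall and 244 mm thick, enclosing an outside footprint 5730×5770 mm (x × y), no floor or roof. The front and back walls (−y and +y sides) run the full x-width; the side walls fit between their inner faces. A door opening 830 mm wide and 2059 mm tall is cut through the front wall from the floor up, its −x edge 3913 mm from the wall's −x end.


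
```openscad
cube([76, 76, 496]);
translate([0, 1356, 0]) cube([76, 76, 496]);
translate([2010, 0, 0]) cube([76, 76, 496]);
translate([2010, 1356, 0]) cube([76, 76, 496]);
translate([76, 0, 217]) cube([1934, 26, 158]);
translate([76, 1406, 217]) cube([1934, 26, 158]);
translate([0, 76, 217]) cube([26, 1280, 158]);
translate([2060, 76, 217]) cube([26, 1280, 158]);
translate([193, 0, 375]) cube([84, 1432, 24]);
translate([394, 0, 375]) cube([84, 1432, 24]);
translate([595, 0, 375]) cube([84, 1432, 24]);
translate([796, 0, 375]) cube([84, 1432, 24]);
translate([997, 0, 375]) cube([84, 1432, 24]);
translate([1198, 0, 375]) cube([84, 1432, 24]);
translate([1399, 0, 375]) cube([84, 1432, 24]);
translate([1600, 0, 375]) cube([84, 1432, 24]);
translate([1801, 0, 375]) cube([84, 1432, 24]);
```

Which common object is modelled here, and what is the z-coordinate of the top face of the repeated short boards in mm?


A bed frame. The slat-top height is 399 mm.

Four posts, four rails, and a row of slats — a bed frame. Slats sit on the rails at z = 217 + 158 = 375; with slat thickness 24, the top is 399 mm.


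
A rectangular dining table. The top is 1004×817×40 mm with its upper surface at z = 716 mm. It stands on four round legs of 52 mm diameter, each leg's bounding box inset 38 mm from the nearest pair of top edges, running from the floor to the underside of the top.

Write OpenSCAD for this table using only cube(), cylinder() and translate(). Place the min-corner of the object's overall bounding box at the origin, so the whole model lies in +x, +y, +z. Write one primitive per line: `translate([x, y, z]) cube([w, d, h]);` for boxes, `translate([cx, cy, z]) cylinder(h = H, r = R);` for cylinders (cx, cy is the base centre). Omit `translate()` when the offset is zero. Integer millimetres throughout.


// leg_h = 716 - 40 = 676
translate([0, 0, 676]) cube([1004, 817, 40]);
translate([64, 64, 0]) cylinder(h = 676, r = 26);
translate([940, 64, 0]) cylinder(h = 676, r = 26);
translate([64, 753, 0]) cylinder(h = 676, r = 26);
translate([940, 753, 0]) cylinder(h = 676, r = 26);


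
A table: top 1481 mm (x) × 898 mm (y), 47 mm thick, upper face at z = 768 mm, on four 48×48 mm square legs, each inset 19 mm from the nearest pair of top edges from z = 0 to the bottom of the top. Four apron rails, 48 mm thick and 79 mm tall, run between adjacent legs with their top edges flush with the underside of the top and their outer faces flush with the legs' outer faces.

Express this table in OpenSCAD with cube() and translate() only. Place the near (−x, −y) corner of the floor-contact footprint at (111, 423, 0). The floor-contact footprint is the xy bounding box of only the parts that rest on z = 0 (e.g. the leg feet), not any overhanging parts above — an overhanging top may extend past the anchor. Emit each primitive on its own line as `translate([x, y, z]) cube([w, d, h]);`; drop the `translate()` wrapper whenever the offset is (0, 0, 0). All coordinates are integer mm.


translate([92, 404, 721]) cube([1481, 898, 47]);
translate([111, 423, 0]) cube([48, 48, 721]);
translate([1506, 423, 0]) cube([48, 48, 721]);
translate([111, 1235, 0]) cube([48, 48, 721]);
translate([1506, 1235, 0]) cube([48, 48, 721]);
translate([159, 423, 642]) cube([1347, 48, 79]);
translate([159, 1235, 642]) cube([1347, 48, 79]);
translate([111, 471, 642]) cube([48, 764, 79]);
translate([1506, 471, 642]) cube([48, 764, 79]);


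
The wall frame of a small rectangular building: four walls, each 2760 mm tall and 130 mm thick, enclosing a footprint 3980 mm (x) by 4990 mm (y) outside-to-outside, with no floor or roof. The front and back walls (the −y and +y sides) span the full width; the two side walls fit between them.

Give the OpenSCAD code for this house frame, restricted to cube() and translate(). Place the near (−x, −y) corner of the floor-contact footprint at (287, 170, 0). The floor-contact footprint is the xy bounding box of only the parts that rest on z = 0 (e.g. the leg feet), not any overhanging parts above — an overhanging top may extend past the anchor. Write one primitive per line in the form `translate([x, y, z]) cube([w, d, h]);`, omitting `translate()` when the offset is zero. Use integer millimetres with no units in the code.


translate([287, 170, 0]) cube([3980, 130, 2760]);
translate([287, 5030, 0]) cube([3980, 130, 2760]);
translate([287, 300, 0]) cube([130, 4730, 2760]);
translate([4137, 300, 0]) cube([130, 4730, 2760]);


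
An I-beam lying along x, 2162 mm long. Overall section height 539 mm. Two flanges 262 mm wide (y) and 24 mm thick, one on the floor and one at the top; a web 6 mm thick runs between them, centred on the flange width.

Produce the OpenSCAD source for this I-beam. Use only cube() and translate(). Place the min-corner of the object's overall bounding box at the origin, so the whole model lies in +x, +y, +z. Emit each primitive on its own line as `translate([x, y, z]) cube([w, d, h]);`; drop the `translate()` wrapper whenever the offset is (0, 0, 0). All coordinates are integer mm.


cube([2162, 262, 24]);
translate([0, 128, 24]) cube([2162, 6, 491]);
translate([0, 0, 515]) cube([2162, 262, 24]);


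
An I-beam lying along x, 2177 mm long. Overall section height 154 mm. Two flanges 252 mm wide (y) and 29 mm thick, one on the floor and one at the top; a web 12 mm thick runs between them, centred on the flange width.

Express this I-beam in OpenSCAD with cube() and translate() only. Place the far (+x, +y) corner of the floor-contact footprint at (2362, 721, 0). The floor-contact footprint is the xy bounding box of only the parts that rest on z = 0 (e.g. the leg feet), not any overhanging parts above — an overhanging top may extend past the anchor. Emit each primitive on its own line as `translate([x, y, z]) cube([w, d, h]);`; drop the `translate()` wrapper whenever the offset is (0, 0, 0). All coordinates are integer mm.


translate([185, 469, 0]) cube([2177, 252, 29]);
translate([185, 589, 29]) cube([2177, 12, 96]);
translate([185, 469, 125]) cube([2177, 252, 29]);


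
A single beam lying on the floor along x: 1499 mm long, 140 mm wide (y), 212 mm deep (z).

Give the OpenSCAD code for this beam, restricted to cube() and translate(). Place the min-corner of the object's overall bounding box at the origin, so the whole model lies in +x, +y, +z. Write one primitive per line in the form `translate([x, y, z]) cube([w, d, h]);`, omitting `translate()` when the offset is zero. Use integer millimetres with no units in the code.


cube([1499, 140, 212]);


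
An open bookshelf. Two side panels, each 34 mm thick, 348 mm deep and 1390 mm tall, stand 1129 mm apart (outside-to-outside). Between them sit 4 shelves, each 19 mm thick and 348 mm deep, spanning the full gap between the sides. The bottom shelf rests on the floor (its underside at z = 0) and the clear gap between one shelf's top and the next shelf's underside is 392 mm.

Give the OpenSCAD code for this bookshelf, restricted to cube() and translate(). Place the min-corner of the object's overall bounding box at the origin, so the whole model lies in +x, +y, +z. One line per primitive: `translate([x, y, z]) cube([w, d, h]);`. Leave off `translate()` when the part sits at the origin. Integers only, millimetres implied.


cube([34, 348, 1390]);
translate([1095, 0, 0]) cube([34, 348, 1390]);
translate([34, 0, 0]) cube([1061, 348, 19]);
translate([34, 0, 411]) cube([1061, 348, 19]);
translate([34, 0, 822]) cube([1061, 348, 19]);
translate([34, 0, 1233]) cube([1061, 348, 19]);


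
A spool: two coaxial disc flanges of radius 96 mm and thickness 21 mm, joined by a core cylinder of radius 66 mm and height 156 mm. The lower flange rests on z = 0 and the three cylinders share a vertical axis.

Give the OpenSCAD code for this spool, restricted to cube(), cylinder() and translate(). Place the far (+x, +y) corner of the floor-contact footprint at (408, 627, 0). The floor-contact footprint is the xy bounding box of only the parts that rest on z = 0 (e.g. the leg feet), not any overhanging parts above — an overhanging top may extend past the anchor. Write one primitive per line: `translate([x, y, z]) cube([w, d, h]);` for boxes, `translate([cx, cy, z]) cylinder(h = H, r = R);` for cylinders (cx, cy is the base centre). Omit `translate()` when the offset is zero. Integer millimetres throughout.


translate([312, 531, 0]) cylinder(h = 21, r = 96);
translate([312, 531, 21]) cylinder(h = 156, r = 66);
translate([312, 531, 177]) cylinder(h = 21, r = 96);


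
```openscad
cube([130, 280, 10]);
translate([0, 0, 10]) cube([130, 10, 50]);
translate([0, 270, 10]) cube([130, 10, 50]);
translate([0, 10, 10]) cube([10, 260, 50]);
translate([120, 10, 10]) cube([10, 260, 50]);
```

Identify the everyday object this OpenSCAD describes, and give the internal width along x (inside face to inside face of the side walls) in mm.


An open box. The internal width is 110 mm.

A 130×280 base slab with four walls standing on it — an open box. The base is 130 mm wide and the walls are 10 mm thick, so the internal width is 130 − 2 × 10 = 110 mm.


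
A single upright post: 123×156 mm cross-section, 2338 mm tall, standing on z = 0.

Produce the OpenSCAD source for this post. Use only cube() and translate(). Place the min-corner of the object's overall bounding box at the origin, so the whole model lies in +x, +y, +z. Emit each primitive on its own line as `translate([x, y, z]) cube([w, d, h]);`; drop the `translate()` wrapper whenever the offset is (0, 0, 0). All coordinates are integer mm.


cube([123, 156, 2338]);


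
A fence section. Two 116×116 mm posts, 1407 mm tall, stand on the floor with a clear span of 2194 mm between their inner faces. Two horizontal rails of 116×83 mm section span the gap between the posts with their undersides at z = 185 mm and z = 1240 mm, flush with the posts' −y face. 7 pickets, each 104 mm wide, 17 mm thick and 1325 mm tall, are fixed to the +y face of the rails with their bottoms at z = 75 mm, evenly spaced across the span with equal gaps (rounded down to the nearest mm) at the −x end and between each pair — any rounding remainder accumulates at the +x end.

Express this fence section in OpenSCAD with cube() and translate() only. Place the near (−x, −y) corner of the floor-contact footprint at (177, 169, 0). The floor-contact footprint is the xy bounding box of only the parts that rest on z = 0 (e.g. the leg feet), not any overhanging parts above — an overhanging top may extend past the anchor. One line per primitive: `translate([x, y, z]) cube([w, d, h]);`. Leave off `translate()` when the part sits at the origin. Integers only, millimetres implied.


translate([177, 169, 0]) cube([116, 116, 1407]);
translate([2487, 169, 0]) cube([116, 116, 1407]);
translate([293, 169, 185]) cube([2194, 116, 83]);
translate([293, 169, 1240]) cube([2194, 116, 83]);
translate([476, 285, 75]) cube([104, 17, 1325]);
translate([763, 285, 75]) cube([104, 17, 1325]);
translate([1050, 285, 75]) cube([104, 17, 1325]);
translate([1337, 285, 75]) cube([104, 17, 1325]);
translate([1624, 285, 75]) cube([104, 17, 1325]);
translate([1911, 285, 75]) cube([104, 17, 1325]);
translate([2198, 285, 75]) cube([104, 17, 1325]);


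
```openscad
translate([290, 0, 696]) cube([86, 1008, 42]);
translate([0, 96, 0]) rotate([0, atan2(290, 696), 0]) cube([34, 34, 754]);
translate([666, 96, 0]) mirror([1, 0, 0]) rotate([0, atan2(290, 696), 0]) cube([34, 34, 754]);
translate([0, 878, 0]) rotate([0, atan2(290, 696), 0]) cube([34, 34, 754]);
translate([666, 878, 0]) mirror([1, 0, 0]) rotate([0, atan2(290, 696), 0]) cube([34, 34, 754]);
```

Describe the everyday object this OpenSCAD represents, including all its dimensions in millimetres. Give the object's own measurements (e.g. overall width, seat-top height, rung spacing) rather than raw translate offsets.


A sawhorse. A 86×1008×42 mm beam (x, y, z) sits on two A-frame leg pairs. Each pair is two raked legs of 34×34 mm section (34 mm along y) splaying symmetrically in x. Each leg rises 696 mm vertically over 290 mm of horizontal reach and is 754 mm long along its own axis. Every leg's outer bottom edge rests on the floor and its outer top edge meets a bottom edge of the beam — the left legs (tilting toward +x) meet the beam's −x bottom edge, the right legs (their mirror images, tilting toward −x) meet its +x bottom edge — so the leg tops tuck under the beam, the beam's underside is 696 mm above the floor, and the feet are 666 mm apart outside-to-outside with the beam centred between them. The two leg pairs are set in 96 mm from either end of the beam.


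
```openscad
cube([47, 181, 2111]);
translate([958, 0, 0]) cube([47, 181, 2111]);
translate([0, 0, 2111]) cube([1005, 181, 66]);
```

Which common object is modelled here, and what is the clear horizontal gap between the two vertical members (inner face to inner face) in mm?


A door frame. The clear opening width is 911 mm.

Two 2111 mm tall posts with a header on top — a door frame. The left jamb is 47 mm wide at x = 0; the right jamb starts at x = 958. The clear opening is 958 − 47 = 911 mm.


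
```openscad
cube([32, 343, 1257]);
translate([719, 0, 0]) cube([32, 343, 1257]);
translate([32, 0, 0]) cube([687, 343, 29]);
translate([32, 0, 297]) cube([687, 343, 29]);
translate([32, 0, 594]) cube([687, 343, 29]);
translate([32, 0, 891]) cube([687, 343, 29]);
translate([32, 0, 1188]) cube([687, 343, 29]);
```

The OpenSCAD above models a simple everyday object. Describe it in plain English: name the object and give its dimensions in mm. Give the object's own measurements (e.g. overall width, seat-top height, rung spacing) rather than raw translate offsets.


An open bookshelf. Two side panels, each 32 mm thick, 343 mm deep and 1257 mm tall, stand 751 mm apart (outside-to-outside). Between them sit 5 shelves, each 29 mm thick and 343 mm deep, spanning the full gap between the sides. The bottom shelf rests on the floor (its underside at z = 0) and the clear gap between one shelf's top and the next shelf's underside is 268 mm.


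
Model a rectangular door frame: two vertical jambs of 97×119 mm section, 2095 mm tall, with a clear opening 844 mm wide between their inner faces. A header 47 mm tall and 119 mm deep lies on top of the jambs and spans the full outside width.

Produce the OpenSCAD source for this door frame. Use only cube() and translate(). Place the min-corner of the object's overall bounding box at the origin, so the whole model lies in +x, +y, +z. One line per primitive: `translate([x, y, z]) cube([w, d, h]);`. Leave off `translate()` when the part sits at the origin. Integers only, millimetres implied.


cube([97, 119, 2095]);
translate([941, 0, 0]) cube([97, 119, 2095]);
translate([0, 0, 2095]) cube([1038, 119, 47]);


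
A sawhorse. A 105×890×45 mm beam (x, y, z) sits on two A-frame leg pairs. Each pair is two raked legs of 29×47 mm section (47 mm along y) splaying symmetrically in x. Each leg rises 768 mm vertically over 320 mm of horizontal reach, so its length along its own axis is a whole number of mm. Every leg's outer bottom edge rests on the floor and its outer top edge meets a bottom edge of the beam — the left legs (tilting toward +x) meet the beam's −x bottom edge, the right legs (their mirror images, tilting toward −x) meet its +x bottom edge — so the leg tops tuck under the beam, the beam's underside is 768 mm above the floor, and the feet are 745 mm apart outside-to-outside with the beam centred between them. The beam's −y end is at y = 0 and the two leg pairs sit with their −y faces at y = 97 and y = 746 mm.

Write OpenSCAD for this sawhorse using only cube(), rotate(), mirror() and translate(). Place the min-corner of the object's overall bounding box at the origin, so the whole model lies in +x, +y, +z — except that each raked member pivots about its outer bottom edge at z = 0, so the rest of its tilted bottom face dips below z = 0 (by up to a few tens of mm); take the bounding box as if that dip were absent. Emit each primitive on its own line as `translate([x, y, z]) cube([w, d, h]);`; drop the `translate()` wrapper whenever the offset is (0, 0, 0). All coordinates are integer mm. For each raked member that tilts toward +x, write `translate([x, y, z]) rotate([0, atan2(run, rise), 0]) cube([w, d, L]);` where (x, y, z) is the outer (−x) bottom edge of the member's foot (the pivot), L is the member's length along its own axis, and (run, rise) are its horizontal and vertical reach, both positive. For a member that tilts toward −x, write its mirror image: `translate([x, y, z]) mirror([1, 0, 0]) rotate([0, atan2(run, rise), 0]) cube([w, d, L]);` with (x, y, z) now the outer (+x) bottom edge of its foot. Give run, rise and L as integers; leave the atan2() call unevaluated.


translate([320, 0, 768]) cube([105, 890, 45]);
translate([0, 97, 0]) rotate([0, atan2(320, 768), 0]) cube([29, 47, 832]);
translate([745, 97, 0]) mirror([1, 0, 0]) rotate([0, atan2(320, 768), 0]) cube([29, 47, 832]);
translate([0, 746, 0]) rotate([0, atan2(320, 768), 0]) cube([29, 47, 832]);
translate([745, 746, 0]) mirror([1, 0, 0]) rotate([0, atan2(320, 768), 0]) cube([29, 47, 832]);


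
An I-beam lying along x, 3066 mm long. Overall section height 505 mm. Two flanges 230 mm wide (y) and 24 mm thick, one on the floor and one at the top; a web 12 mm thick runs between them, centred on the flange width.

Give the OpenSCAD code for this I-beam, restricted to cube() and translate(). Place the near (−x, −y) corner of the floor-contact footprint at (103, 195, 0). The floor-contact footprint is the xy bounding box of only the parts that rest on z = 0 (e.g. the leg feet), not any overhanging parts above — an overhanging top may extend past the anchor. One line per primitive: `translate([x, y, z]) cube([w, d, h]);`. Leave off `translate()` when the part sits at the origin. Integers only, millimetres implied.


translate([103, 195, 0]) cube([3066, 230, 24]);
translate([103, 304, 24]) cube([3066, 12, 457]);
translate([103, 195, 481]) cube([3066, 230, 24]);


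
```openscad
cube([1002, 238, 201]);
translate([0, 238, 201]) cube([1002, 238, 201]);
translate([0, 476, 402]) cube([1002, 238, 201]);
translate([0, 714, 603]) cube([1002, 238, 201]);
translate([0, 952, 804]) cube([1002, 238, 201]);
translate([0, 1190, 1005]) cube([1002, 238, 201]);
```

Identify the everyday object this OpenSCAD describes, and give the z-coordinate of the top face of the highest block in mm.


A staircase. The total rise is 1206 mm.

6 identical blocks, each offset up and back from the previous — a staircase. Each step is 201 mm tall and there are 6 of them, so the total rise is 6 × 201 = 1206 mm.


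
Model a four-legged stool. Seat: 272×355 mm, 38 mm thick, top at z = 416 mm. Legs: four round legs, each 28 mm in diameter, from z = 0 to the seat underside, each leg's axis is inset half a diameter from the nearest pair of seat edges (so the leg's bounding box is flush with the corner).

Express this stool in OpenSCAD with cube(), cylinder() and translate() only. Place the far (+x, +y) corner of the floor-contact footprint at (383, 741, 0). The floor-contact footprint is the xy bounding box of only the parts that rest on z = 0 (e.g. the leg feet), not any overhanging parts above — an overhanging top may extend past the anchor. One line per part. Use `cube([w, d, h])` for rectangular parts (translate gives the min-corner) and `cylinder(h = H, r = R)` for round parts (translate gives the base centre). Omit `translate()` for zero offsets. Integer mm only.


translate([111, 386, 378]) cube([272, 355, 38]);
translate([125, 400, 0]) cylinder(h = 378, r = 14);
translate([369, 400, 0]) cylinder(h = 378, r = 14);
translate([125, 727, 0]) cylinder(h = 378, r = 14);
translate([369, 727, 0]) cylinder(h = 378, r = 14);


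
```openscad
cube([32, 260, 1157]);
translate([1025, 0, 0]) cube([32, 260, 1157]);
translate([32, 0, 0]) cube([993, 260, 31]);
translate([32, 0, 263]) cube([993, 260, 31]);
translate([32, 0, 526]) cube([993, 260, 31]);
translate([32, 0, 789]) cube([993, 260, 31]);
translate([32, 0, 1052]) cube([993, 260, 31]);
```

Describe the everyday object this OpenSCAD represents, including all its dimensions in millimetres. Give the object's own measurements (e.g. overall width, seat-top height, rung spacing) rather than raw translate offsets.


An open bookshelf. Two side panels, each 32 mm thick, 260 mm deep and 1157 mm tall, stand 1057 mm apart (outside-to-outside). Between them sit 5 shelves, each 31 mm thick and 260 mm deep, spanning the full gap between the sides. The bottom shelf rests on the floor (its underside at z = 0) and the clear gap between one shelf's top and the next shelf's underside is 232 mm.


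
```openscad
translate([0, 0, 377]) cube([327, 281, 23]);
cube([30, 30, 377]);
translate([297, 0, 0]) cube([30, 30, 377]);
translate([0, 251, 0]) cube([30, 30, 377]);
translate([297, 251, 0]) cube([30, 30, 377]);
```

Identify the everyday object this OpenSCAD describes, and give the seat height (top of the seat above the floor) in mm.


A stool. The seat height is 400 mm.

A 327×281×23 slab at z = 377 on four corner posts — a stool. The seat top is 377 + 23 = 400 mm.


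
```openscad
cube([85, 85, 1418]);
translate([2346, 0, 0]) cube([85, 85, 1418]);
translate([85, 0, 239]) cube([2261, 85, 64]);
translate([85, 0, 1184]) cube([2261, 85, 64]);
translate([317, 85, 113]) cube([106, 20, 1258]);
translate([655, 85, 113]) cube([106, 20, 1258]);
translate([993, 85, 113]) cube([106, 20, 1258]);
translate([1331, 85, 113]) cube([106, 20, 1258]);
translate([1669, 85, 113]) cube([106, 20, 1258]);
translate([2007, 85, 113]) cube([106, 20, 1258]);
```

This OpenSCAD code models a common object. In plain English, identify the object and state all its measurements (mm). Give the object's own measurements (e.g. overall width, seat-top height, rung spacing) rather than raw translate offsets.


A fence section. Two 85×85 mm posts, 1418 mm tall, stand on the floor with a clear span of 2261 mm between their inner faces. Two horizontal rails of 85×64 mm section span the gap between the posts with their undersides at z = 239 mm and z = 1184 mm, flush with the posts' −y face. 6 pickets, each 106 mm wide, 20 mm thick and 1258 mm tall, are fixed to the +y face of the rails with their bottoms at z = 113 mm, spaced across the span with a 232 mm gap after the −x post and between neighbouring pickets, with 233 mm left before the +x post.


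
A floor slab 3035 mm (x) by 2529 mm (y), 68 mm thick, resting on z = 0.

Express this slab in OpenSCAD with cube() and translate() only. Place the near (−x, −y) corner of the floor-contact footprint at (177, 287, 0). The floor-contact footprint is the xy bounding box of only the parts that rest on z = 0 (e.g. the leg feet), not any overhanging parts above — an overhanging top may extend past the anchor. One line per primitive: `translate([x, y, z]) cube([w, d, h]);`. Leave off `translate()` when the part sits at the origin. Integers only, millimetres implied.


translate([177, 287, 0]) cube([3035, 2529, 68]);


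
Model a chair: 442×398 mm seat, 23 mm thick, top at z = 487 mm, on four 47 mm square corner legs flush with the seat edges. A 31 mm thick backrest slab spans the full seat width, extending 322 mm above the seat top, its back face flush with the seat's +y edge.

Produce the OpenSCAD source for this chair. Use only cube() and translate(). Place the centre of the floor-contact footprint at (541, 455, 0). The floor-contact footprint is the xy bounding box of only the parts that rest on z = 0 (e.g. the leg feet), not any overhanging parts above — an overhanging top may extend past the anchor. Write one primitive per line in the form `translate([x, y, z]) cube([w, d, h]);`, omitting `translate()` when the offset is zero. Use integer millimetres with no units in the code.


// leg_h = 487 - 23 = 464
translate([320, 256, 464]) cube([442, 398, 23]);
translate([320, 256, 0]) cube([47, 47, 464]);
translate([715, 256, 0]) cube([47, 47, 464]);
translate([320, 607, 0]) cube([47, 47, 464]);
translate([715, 607, 0]) cube([47, 47, 464]);
translate([320, 623, 487]) cube([442, 31, 322]);


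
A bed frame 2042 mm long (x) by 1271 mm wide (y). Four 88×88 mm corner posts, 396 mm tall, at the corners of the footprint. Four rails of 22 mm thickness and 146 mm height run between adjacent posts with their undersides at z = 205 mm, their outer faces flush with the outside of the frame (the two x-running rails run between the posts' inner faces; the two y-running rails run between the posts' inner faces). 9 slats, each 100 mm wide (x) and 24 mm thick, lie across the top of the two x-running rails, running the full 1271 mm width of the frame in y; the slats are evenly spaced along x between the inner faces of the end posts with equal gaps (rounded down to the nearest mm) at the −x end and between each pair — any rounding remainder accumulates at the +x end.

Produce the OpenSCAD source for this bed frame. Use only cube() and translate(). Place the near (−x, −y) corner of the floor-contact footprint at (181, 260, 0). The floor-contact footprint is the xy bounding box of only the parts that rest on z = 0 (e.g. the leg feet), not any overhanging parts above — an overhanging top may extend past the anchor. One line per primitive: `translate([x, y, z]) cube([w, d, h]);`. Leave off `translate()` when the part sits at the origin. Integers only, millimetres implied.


translate([181, 260, 0]) cube([88, 88, 396]);
translate([181, 1443, 0]) cube([88, 88, 396]);
translate([2135, 260, 0]) cube([88, 88, 396]);
translate([2135, 1443, 0]) cube([88, 88, 396]);
translate([269, 260, 205]) cube([1866, 22, 146]);
translate([269, 1509, 205]) cube([1866, 22, 146]);
translate([181, 348, 205]) cube([22, 1095, 146]);
translate([2201, 348, 205]) cube([22, 1095, 146]);
translate([365, 260, 351]) cube([100, 1271, 24]);
translate([561, 260, 351]) cube([100, 1271, 24]);
translate([757, 260, 351]) cube([100, 1271, 24]);
translate([953, 260, 351]) cube([100, 1271, 24]);
translate([1149, 260, 351]) cube([100, 1271, 24]);
translate([1345, 260, 351]) cube([100, 1271, 24]);
translate([1541, 260, 351]) cube([100, 1271, 24]);
translate([1737, 260, 351]) cube([100, 1271, 24]);
translate([1933, 260, 351]) cube([100, 1271, 24]);


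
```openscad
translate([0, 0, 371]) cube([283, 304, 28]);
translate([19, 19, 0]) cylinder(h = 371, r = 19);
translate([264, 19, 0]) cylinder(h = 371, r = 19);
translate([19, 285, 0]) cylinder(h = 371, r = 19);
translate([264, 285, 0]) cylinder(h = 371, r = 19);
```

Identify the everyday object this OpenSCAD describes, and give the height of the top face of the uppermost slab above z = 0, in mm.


A stool. The seat height is 399 mm.

A 283×304×28 slab at z = 371 on four corner cylinders — a stool. The seat top is 371 + 28 = 399 mm.


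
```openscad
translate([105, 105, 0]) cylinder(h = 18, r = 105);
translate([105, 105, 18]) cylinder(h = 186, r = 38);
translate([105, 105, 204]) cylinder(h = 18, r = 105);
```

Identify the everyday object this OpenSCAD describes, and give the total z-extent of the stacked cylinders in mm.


A spool. The overall height is 222 mm.

Three coaxial cylinders, large–small–large — a spool. Two 18 mm flanges and a 186 mm core give 18 + 186 + 18 = 222 mm.


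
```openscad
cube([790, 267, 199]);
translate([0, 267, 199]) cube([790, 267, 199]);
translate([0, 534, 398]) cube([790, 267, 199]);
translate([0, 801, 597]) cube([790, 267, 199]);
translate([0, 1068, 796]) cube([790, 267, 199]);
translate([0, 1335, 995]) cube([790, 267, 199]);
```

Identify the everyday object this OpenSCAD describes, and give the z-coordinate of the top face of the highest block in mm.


A staircase. The total rise is 1194 mm.

6 identical blocks, each offset up and back from the previous — a staircase. Each step is 199 mm tall and there are 6 of them, so the total rise is 6 × 199 = 1194 mm.


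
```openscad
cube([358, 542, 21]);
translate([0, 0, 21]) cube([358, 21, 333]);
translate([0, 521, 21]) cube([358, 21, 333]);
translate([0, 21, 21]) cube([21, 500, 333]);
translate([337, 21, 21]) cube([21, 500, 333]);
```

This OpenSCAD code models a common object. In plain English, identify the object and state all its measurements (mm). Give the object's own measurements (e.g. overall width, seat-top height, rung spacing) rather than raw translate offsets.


An open-topped rectangular box: outside dimensions 358×542×354 mm, with a uniform wall and base thickness of 21 mm. The base is a full 358×542 slab on the floor; four walls sit on top of the base. The front and back walls (the −y and +y sides) span the full width; the two side walls fit between them.


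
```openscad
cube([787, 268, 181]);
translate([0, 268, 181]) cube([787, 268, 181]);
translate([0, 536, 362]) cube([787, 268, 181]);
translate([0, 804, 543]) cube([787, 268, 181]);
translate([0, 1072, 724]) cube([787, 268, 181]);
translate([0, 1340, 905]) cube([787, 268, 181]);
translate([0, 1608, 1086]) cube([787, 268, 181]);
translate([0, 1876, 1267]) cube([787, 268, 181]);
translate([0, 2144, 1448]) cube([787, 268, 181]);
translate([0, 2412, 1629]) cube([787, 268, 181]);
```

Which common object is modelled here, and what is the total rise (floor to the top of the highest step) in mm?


A staircase. The total rise is 1810 mm.

10 identical blocks, each offset up and back from the previous — a staircase. Each step is 181 mm tall and there are 10 of them, so the total rise is 10 × 181 = 1810 mm.


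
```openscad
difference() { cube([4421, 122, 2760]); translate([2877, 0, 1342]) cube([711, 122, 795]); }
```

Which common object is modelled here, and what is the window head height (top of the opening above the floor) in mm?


A wall with a window opening. The window head height is 2137 mm.

A wall with a rectangular opening subtracted — a window. Sill at z = 1342, opening 795 mm tall, so the head is at 1342 + 795 = 2137 mm.


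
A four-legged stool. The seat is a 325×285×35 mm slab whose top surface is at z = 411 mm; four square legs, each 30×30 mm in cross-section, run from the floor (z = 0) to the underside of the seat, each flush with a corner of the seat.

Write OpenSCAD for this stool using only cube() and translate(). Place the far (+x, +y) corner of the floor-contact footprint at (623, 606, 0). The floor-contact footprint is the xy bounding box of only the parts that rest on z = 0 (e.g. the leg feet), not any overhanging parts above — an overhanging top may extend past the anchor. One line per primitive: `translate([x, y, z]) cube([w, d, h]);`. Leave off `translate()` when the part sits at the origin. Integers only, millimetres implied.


// leg_h = 411 - 35 = 376
translate([298, 321, 376]) cube([325, 285, 35]);
translate([298, 321, 0]) cube([30, 30, 376]);
translate([593, 321, 0]) cube([30, 30, 376]);
translate([298, 576, 0]) cube([30, 30, 376]);
translate([593, 576, 0]) cube([30, 30, 376]);


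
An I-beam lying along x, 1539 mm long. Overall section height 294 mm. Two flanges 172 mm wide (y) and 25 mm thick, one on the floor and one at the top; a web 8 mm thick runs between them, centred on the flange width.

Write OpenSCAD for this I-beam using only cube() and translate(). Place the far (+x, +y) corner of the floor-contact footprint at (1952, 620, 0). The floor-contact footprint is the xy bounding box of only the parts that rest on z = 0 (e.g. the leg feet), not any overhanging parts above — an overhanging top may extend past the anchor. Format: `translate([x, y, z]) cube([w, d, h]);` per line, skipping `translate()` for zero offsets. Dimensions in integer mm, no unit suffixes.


translate([413, 448, 0]) cube([1539, 172, 25]);
translate([413, 530, 25]) cube([1539, 8, 244]);
translate([413, 448, 269]) cube([1539, 172, 25]);


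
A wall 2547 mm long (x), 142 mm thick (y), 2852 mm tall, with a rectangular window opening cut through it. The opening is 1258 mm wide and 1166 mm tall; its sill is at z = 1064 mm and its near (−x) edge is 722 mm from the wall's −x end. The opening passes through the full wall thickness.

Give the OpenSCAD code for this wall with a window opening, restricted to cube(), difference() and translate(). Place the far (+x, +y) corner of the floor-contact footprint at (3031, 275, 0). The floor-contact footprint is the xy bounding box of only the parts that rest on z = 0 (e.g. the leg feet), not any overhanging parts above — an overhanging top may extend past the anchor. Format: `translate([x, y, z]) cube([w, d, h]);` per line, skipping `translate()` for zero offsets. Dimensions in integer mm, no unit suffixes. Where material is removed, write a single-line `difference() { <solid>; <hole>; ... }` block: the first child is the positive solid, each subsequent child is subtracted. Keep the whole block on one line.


difference() { translate([484, 133, 0]) cube([2547, 142, 2852]); translate([1206, 133, 1064]) cube([1258, 142, 1166]); }


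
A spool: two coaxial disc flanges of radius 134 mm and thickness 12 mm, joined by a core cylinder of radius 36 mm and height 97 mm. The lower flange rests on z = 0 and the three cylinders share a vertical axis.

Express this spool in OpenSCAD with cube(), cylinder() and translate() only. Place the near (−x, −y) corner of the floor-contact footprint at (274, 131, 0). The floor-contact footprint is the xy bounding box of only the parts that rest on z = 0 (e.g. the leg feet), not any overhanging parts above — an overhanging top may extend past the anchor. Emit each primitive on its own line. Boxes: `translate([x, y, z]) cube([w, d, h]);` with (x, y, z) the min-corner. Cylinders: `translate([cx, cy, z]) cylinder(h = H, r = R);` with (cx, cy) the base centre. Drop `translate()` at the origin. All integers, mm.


translate([408, 265, 0]) cylinder(h = 12, r = 134);
translate([408, 265, 12]) cylinder(h = 97, r = 36);
translate([408, 265, 109]) cylinder(h = 12, r = 134);


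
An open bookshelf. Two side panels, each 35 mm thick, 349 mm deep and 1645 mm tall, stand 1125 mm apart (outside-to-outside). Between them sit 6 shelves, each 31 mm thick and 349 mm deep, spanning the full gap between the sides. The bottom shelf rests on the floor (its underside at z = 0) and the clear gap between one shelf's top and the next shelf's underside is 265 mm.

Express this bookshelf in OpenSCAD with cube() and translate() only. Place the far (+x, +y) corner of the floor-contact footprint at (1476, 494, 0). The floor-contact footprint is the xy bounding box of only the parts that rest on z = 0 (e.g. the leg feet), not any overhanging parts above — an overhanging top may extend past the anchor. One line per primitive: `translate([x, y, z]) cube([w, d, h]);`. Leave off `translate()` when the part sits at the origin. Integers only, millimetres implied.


translate([351, 145, 0]) cube([35, 349, 1645]);
translate([1441, 145, 0]) cube([35, 349, 1645]);
translate([386, 145, 0]) cube([1055, 349, 31]);
translate([386, 145, 296]) cube([1055, 349, 31]);
translate([386, 145, 592]) cube([1055, 349, 31]);
translate([386, 145, 888]) cube([1055, 349, 31]);
translate([386, 145, 1184]) cube([1055, 349, 31]);
translate([386, 145, 1480]) cube([1055, 349, 31]);


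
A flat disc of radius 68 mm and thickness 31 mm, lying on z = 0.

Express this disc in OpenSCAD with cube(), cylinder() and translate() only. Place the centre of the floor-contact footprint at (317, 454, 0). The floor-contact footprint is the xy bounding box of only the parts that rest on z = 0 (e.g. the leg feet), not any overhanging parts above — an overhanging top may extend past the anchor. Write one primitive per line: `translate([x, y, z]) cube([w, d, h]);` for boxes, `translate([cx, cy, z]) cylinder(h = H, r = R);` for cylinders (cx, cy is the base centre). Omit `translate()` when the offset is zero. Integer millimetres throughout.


translate([317, 454, 0]) cylinder(h = 31, r = 68);


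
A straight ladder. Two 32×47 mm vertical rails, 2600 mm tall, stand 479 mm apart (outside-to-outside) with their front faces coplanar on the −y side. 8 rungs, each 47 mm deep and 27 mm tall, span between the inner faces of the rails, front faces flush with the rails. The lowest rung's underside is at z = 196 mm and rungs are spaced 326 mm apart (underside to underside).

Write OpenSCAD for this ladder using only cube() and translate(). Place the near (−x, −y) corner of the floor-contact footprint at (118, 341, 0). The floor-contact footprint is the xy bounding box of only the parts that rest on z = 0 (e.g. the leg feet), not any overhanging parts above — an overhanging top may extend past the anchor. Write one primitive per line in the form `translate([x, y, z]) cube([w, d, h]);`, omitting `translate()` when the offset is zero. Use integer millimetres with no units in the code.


translate([118, 341, 0]) cube([32, 47, 2600]);
translate([565, 341, 0]) cube([32, 47, 2600]);
translate([150, 341, 196]) cube([415, 47, 27]);
translate([150, 341, 522]) cube([415, 47, 27]);
translate([150, 341, 848]) cube([415, 47, 27]);
translate([150, 341, 1174]) cube([415, 47, 27]);
translate([150, 341, 1500]) cube([415, 47, 27]);
translate([150, 341, 1826]) cube([415, 47, 27]);
translate([150, 341, 2152]) cube([415, 47, 27]);
translate([150, 341, 2478]) cube([415, 47, 27]);


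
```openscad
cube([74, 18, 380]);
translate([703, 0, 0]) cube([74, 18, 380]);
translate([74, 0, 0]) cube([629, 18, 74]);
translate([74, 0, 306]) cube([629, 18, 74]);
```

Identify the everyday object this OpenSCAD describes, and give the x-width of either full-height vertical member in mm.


A picture frame. The border width is 74 mm.

Four thin pieces enclosing a rectangular opening — a picture frame. The two full-height stiles are 380 mm tall; the top rail sits at z = 306 and is 74 mm tall, so the border above the opening is 380 − 306 = 74 mm, matching the stile x-width.
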